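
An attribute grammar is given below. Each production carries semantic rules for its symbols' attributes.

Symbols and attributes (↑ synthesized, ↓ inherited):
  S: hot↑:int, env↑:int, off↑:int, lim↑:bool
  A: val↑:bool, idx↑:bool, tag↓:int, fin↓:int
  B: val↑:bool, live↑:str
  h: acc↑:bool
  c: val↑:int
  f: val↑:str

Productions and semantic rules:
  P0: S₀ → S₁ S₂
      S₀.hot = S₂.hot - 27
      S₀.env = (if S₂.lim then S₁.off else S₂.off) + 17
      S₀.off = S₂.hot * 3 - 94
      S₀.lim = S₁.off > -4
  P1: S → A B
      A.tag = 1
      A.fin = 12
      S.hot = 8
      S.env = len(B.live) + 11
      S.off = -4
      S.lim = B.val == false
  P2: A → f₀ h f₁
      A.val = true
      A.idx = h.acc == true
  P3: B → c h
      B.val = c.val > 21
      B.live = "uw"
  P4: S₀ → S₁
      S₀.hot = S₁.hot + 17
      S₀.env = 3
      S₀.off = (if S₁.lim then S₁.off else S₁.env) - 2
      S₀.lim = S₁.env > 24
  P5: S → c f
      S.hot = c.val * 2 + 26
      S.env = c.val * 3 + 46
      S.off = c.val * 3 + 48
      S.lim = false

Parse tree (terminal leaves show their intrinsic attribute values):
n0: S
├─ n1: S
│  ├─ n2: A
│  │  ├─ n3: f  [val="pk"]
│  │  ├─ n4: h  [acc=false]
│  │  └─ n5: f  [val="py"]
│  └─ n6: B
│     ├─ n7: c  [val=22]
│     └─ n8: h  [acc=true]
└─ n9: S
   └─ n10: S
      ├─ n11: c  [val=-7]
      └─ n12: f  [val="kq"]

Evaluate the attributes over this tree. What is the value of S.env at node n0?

1. n2.tag = 1  [1]
2. n2.fin = 12  [12]
3. n3.val = "pk"  [terminal]
4. n4.acc = false  [terminal]
5. n5.val = "py"  [terminal]
6. n2.val = true  [true]
7. n2.idx = false  [h.acc == true]
8. n7.val = 22  [terminal]
9. n8.acc = true  [terminal]
10. n6.val = true  [c.val > 21]
11. n6.live = "uw"  ["uw"]
12. n1.hot = 8  [8]
13. n1.env = 13  [len(B.live) + 11]
14. n1.off = -4  [-4]
15. n1.lim = false  [B.val == false]
16. n11.val = -7  [terminal]
17. n12.val = "kq"  [terminal]
18. n10.hot = 12  [c.val * 2 + 26]
19. n10.env = 25  [c.val * 3 + 46]
20. n10.off = 27  [c.val * 3 + 48]
21. n10.lim = false  [false]
22. n9.hot = 29  [S₁.hot + 17]
23. n9.env = 3  [3]
24. n9.off = 23  [(if S₁.lim then S₁.off else S₁.env) - 2]
25. n9.lim = true  [S₁.env > 24]
26. n0.hot = 2  [S₂.hot - 27]
27. n0.env = 13  [(if S₂.lim then S₁.off else S₂.off) + 17]
28. n0.off = -7  [S₂.hot * 3 - 94]
29. n0.lim = false  [S₁.off > -4]

13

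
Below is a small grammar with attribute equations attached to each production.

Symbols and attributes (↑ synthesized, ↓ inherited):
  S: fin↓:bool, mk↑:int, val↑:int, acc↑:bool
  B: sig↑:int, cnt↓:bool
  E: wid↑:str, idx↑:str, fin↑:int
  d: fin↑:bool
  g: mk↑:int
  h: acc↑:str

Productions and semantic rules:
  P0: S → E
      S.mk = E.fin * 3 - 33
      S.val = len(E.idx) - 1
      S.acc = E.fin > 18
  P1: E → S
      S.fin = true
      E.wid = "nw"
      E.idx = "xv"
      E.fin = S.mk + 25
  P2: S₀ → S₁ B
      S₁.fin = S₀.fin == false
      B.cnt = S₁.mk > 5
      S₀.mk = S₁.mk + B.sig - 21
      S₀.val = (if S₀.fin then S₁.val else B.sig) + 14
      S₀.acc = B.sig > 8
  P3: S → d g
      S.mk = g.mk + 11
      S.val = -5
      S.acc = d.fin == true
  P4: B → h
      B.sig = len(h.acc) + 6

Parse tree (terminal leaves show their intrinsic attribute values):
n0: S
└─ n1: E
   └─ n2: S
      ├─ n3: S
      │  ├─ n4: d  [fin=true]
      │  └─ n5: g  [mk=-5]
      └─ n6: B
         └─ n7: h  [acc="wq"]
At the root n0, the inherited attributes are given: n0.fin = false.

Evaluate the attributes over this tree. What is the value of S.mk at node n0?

1. n0.fin = false  [given at root]
2. n2.fin = true  [true]
3. n3.fin = false  [S₀.fin == false]
4. n4.fin = true  [terminal]
5. n5.mk = -5  [terminal]
6. n3.mk = 6  [g.mk + 11]
7. n3.val = -5  [-5]
8. n3.acc = true  [d.fin == true]
9. n6.cnt = true  [S₁.mk > 5]
10. n7.acc = "wq"  [terminal]
11. n6.sig = 8  [len(h.acc) + 6]
12. n2.mk = -7  [S₁.mk + B.sig - 21]
13. n2.val = 9  [(if S₀.fin then S₁.val else B.sig) + 14]
14. n2.acc = false  [B.sig > 8]
15. n1.wid = "nw"  ["nw"]
16. n1.idx = "xv"  ["xv"]
17. n1.fin = 18  [S.mk + 25]
18. n0.mk = 21  [E.fin * 3 - 33]
19. n0.val = 1  [len(E.idx) - 1]
20. n0.acc = false  [E.fin > 18]

21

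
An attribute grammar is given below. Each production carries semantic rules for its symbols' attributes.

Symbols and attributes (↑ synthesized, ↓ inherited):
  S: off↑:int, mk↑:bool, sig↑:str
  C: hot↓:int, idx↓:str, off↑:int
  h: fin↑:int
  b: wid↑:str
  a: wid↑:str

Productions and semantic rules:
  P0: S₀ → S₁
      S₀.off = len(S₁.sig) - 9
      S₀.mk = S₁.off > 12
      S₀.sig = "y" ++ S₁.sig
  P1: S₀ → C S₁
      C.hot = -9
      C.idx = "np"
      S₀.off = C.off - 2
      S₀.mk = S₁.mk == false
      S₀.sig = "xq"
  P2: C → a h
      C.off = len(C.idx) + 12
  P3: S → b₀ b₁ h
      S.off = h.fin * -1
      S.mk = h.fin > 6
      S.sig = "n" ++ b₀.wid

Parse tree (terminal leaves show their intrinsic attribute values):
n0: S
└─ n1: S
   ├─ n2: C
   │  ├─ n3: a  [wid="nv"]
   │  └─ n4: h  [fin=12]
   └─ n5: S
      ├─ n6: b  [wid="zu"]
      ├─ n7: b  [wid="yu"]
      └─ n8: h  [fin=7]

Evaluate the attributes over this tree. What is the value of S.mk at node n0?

1. n2.hot = -9  [-9]
2. n2.idx = "np"  ["np"]
3. n3.wid = "nv"  [terminal]
4. n4.fin = 12  [terminal]
5. n2.off = 14  [len(C.idx) + 12]
6. n6.wid = "zu"  [terminal]
7. n7.wid = "yu"  [terminal]
8. n8.fin = 7  [terminal]
9. n5.off = -7  [h.fin * -1]
10. n5.mk = true  [h.fin > 6]
11. n5.sig = "nzu"  ["n" ++ b₀.wid]
12. n1.off = 12  [C.off - 2]
13. n1.mk = false  [S₁.mk == false]
14. n1.sig = "xq"  ["xq"]
15. n0.off = -7  [len(S₁.sig) - 9]
16. n0.mk = false  [S₁.off > 12]
17. n0.sig = "yxq"  ["y" ++ S₁.sig]

false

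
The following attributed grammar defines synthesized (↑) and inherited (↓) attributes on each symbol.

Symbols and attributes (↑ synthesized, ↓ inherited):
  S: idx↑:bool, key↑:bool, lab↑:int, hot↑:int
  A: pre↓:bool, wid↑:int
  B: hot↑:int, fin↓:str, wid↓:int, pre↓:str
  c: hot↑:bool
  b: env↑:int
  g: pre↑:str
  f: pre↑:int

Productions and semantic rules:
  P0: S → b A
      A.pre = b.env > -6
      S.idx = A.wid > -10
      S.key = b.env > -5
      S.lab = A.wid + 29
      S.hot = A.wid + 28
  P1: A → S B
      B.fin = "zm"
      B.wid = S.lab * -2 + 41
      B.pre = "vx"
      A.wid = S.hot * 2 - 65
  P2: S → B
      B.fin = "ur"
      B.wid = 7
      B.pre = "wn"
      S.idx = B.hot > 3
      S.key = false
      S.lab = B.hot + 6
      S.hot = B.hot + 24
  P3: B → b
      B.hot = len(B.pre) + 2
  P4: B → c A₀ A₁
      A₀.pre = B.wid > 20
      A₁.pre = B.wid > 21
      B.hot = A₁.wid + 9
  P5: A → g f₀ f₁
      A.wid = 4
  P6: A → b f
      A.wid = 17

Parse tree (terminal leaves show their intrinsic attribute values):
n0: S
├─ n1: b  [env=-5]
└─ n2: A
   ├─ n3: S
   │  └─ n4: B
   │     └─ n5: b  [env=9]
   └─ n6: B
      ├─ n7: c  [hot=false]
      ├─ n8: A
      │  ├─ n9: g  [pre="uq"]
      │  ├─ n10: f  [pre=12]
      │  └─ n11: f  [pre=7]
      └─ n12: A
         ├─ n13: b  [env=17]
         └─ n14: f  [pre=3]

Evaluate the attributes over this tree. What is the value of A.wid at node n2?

1. n1.env = -5  [terminal]
2. n2.pre = true  [b.env > -6]
3. n4.fin = "ur"  ["ur"]
4. n4.wid = 7  [7]
5. n4.pre = "wn"  ["wn"]
6. n5.env = 9  [terminal]
7. n4.hot = 4  [len(B.pre) + 2]
8. n3.idx = true  [B.hot > 3]
9. n3.key = false  [false]
10. n3.lab = 10  [B.hot + 6]
11. n3.hot = 28  [B.hot + 24]
12. n6.fin = "zm"  ["zm"]
13. n6.wid = 21  [S.lab * -2 + 41]
14. n6.pre = "vx"  ["vx"]
15. n7.hot = false  [terminal]
16. n8.pre = true  [B.wid > 20]
17. n9.pre = "uq"  [terminal]
18. n10.pre = 12  [terminal]
19. n11.pre = 7  [terminal]
20. n8.wid = 4  [4]
21. n12.pre = false  [B.wid > 21]
22. n13.env = 17  [terminal]
23. n14.pre = 3  [terminal]
24. n12.wid = 17  [17]
25. n6.hot = 26  [A₁.wid + 9]
26. n2.wid = -9  [S.hot * 2 - 65]
27. n0.idx = true  [A.wid > -10]
28. n0.key = false  [b.env > -5]
29. n0.lab = 20  [A.wid + 29]
30. n0.hot = 19  [A.wid + 28]

-9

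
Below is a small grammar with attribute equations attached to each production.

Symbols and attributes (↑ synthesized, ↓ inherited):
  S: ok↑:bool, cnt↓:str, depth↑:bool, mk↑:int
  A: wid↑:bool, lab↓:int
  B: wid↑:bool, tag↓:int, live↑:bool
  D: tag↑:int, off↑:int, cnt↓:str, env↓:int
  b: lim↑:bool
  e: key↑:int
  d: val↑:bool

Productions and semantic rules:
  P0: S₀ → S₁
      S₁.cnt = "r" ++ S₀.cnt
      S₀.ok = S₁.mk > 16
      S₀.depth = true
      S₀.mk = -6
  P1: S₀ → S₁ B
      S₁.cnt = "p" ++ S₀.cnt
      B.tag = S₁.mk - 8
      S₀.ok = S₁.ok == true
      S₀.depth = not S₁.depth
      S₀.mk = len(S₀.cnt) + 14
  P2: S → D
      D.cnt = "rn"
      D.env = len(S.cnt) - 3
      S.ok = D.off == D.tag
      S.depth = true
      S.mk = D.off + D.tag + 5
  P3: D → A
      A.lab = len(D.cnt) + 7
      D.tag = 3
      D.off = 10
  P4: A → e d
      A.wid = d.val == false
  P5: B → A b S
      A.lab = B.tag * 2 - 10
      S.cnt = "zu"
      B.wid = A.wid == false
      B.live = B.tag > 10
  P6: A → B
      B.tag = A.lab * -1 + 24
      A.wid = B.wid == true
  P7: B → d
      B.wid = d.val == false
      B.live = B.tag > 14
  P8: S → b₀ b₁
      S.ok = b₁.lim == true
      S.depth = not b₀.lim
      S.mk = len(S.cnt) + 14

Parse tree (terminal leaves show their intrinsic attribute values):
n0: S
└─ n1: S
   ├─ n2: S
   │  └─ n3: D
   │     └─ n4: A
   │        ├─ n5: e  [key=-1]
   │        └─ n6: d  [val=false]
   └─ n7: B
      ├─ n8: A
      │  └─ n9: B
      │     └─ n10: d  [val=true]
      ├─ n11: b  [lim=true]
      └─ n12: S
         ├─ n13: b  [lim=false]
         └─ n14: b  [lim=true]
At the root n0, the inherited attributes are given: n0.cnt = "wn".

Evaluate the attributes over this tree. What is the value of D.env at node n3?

1. n0.cnt = "wn"  [given at root]
2. n1.cnt = "rwn"  ["r" ++ S₀.cnt]
3. n2.cnt = "prwn"  ["p" ++ S₀.cnt]
4. n3.cnt = "rn"  ["rn"]
5. n3.env = 1  [len(S.cnt) - 3]
6. n4.lab = 9  [len(D.cnt) + 7]
7. n5.key = -1  [terminal]
8. n6.val = false  [terminal]
9. n4.wid = true  [d.val == false]
10. n3.tag = 3  [3]
11. n3.off = 10  [10]
12. n2.ok = false  [D.off == D.tag]
13. n2.depth = true  [true]
14. n2.mk = 18  [D.off + D.tag + 5]
15. n7.tag = 10  [S₁.mk - 8]
16. n8.lab = 10  [B.tag * 2 - 10]
17. n9.tag = 14  [A.lab * -1 + 24]
18. n10.val = true  [terminal]
19. n9.wid = false  [d.val == false]
20. n9.live = false  [B.tag > 14]
21. n8.wid = false  [B.wid == true]
22. n11.lim = true  [terminal]
23. n12.cnt = "zu"  ["zu"]
24. n13.lim = false  [terminal]
25. n14.lim = true  [terminal]
26. n12.ok = true  [b₁.lim == true]
27. n12.depth = true  [not b₀.lim]
28. n12.mk = 16  [len(S.cnt) + 14]
29. n7.wid = true  [A.wid == false]
30. n7.live = false  [B.tag > 10]
31. n1.ok = false  [S₁.ok == true]
32. n1.depth = false  [not S₁.depth]
33. n1.mk = 17  [len(S₀.cnt) + 14]
34. n0.ok = true  [S₁.mk > 16]
35. n0.depth = true  [true]
36. n0.mk = -6  [-6]

1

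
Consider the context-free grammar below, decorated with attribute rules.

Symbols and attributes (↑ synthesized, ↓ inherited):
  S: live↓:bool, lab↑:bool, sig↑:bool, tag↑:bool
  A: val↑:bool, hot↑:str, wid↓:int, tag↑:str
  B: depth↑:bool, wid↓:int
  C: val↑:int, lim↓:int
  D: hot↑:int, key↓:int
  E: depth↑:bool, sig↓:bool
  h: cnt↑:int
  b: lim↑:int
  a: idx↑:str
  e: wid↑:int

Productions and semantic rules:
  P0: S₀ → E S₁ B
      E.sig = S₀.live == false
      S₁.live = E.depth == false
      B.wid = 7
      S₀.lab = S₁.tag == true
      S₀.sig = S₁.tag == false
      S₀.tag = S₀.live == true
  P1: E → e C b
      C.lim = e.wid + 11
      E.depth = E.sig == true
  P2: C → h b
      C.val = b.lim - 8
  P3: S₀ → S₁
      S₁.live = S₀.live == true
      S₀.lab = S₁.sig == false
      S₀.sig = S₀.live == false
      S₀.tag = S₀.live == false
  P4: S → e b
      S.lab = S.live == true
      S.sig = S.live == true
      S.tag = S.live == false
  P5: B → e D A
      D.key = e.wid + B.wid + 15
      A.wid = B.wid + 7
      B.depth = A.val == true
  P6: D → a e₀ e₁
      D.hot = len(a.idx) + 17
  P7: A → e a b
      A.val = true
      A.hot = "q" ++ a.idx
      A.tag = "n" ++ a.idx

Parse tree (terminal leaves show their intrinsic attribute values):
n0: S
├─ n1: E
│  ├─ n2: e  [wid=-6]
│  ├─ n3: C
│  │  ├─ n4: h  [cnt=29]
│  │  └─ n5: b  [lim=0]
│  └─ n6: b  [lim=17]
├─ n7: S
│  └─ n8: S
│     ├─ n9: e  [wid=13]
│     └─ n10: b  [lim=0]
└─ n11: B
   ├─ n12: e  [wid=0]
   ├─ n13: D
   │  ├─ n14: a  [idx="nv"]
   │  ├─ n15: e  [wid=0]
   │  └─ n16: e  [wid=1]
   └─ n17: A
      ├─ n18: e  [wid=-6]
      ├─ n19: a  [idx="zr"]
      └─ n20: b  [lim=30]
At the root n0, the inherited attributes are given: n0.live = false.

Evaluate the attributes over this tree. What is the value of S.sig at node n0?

1. n0.live = false  [given at root]
2. n1.sig = true  [S₀.live == false]
3. n2.wid = -6  [terminal]
4. n3.lim = 5  [e.wid + 11]
5. n4.cnt = 29  [terminal]
6. n5.lim = 0  [terminal]
7. n3.val = -8  [b.lim - 8]
8. n6.lim = 17  [terminal]
9. n1.depth = true  [E.sig == true]
10. n7.live = false  [E.depth == false]
11. n8.live = false  [S₀.live == true]
12. n9.wid = 13  [terminal]
13. n10.lim = 0  [terminal]
14. n8.lab = false  [S.live == true]
15. n8.sig = false  [S.live == true]
16. n8.tag = true  [S.live == false]
17. n7.lab = true  [S₁.sig == false]
18. n7.sig = true  [S₀.live == false]
19. n7.tag = true  [S₀.live == false]
20. n11.wid = 7  [7]
21. n12.wid = 0  [terminal]
22. n13.key = 22  [e.wid + B.wid + 15]
23. n14.idx = "nv"  [terminal]
24. n15.wid = 0  [terminal]
25. n16.wid = 1  [terminal]
26. n13.hot = 19  [len(a.idx) + 17]
27. n17.wid = 14  [B.wid + 7]
28. n18.wid = -6  [terminal]
29. n19.idx = "zr"  [terminal]
30. n20.lim = 30  [terminal]
31. n17.val = true  [true]
32. n17.hot = "qzr"  ["q" ++ a.idx]
33. n17.tag = "nzr"  ["n" ++ a.idx]
34. n11.depth = true  [A.val == true]
35. n0.lab = true  [S₁.tag == true]
36. n0.sig = false  [S₁.tag == false]
37. n0.tag = false  [S₀.live == true]

false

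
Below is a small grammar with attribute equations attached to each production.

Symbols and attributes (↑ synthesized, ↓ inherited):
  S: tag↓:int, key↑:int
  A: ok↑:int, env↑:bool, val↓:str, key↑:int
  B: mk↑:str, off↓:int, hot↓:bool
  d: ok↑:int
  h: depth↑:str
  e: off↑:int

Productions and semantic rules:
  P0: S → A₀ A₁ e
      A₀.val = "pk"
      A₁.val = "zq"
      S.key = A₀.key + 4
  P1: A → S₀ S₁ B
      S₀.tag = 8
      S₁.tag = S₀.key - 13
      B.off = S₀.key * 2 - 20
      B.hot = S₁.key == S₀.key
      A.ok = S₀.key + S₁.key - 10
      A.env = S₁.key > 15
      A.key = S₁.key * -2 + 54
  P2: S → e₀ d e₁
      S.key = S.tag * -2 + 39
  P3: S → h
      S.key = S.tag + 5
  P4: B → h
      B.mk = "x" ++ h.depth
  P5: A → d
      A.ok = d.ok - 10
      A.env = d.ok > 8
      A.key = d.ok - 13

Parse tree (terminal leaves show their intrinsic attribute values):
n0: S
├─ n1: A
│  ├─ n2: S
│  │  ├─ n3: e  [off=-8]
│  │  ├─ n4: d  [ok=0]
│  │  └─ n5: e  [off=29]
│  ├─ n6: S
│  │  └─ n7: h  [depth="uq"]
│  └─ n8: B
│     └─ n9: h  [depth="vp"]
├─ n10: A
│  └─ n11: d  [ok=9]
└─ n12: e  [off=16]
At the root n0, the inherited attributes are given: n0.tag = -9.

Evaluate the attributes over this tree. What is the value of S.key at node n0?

28

1. n0.tag = -9  [given at root]
2. n1.val = "pk"  ["pk"]
3. n2.tag = 8  [8]
4. n3.off = -8  [terminal]
5. n4.ok = 0  [terminal]
6. n5.off = 29  [terminal]
7. n2.key = 23  [S.tag * -2 + 39]
8. n6.tag = 10  [S₀.key - 13]
9. n7.depth = "uq"  [terminal]
10. n6.key = 15  [S.tag + 5]
11. n8.off = 26  [S₀.key * 2 - 20]
12. n8.hot = false  [S₁.key == S₀.key]
13. n9.depth = "vp"  [terminal]
14. n8.mk = "xvp"  ["x" ++ h.depth]
15. n1.ok = 28  [S₀.key + S₁.key - 10]
16. n1.env = false  [S₁.key > 15]
17. n1.key = 24  [S₁.key * -2 + 54]
18. n10.val = "zq"  ["zq"]
19. n11.ok = 9  [terminal]
20. n10.ok = -1  [d.ok - 10]
21. n10.env = true  [d.ok > 8]
22. n10.key = -4  [d.ok - 13]
23. n12.off = 16  [terminal]
24. n0.key = 28  [A₀.key + 4]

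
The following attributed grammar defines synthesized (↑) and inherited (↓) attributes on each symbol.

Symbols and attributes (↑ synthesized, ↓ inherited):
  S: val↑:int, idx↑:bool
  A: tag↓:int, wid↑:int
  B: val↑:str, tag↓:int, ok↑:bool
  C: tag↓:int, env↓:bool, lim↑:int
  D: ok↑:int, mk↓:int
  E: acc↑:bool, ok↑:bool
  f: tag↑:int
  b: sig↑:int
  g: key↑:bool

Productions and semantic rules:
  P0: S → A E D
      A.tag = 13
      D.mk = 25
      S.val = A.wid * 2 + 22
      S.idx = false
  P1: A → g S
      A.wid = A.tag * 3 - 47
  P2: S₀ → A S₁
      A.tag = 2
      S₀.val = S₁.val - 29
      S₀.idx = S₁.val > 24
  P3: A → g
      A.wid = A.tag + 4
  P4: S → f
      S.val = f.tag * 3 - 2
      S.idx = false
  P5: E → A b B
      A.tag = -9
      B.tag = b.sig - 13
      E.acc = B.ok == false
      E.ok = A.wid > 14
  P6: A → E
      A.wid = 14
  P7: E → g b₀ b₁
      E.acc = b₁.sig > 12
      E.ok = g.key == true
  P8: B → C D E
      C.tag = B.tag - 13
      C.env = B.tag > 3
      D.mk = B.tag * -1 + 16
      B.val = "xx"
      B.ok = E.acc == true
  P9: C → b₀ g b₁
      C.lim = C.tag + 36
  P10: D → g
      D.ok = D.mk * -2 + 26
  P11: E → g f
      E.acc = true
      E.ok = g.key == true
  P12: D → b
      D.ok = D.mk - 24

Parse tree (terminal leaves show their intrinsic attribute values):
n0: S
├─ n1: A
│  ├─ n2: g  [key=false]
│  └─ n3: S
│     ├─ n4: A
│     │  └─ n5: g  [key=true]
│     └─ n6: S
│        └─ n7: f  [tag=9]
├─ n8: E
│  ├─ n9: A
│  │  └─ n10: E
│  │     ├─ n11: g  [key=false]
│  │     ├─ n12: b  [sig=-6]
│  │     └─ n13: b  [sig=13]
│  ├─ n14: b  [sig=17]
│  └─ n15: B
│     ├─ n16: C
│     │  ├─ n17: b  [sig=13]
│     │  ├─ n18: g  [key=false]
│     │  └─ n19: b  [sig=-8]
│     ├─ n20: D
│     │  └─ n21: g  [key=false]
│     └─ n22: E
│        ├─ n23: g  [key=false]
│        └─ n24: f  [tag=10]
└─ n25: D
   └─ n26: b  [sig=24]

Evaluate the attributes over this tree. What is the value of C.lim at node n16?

27

1. n1.tag = 13  [13]
2. n2.key = false  [terminal]
3. n4.tag = 2  [2]
4. n5.key = true  [terminal]
5. n4.wid = 6  [A.tag + 4]
6. n7.tag = 9  [terminal]
7. n6.val = 25  [f.tag * 3 - 2]
8. n6.idx = false  [false]
9. n3.val = -4  [S₁.val - 29]
10. n3.idx = true  [S₁.val > 24]
11. n1.wid = -8  [A.tag * 3 - 47]
12. n9.tag = -9  [-9]
13. n11.key = false  [terminal]
14. n12.sig = -6  [terminal]
15. n13.sig = 13  [terminal]
16. n10.acc = true  [b₁.sig > 12]
17. n10.ok = false  [g.key == true]
18. n9.wid = 14  [14]
19. n14.sig = 17  [terminal]
20. n15.tag = 4  [b.sig - 13]
21. n16.tag = -9  [B.tag - 13]
22. n16.env = true  [B.tag > 3]
23. n17.sig = 13  [terminal]
24. n18.key = false  [terminal]
25. n19.sig = -8  [terminal]
26. n16.lim = 27  [C.tag + 36]
27. n20.mk = 12  [B.tag * -1 + 16]
28. n21.key = false  [terminal]
29. n20.ok = 2  [D.mk * -2 + 26]
30. n23.key = false  [terminal]
31. n24.tag = 10  [terminal]
32. n22.acc = true  [true]
33. n22.ok = false  [g.key == true]
34. n15.val = "xx"  ["xx"]
35. n15.ok = true  [E.acc == true]
36. n8.acc = false  [B.ok == false]
37. n8.ok = false  [A.wid > 14]
38. n25.mk = 25  [25]
39. n26.sig = 24  [terminal]
40. n25.ok = 1  [D.mk - 24]
41. n0.val = 6  [A.wid * 2 + 22]
42. n0.idx = false  [false]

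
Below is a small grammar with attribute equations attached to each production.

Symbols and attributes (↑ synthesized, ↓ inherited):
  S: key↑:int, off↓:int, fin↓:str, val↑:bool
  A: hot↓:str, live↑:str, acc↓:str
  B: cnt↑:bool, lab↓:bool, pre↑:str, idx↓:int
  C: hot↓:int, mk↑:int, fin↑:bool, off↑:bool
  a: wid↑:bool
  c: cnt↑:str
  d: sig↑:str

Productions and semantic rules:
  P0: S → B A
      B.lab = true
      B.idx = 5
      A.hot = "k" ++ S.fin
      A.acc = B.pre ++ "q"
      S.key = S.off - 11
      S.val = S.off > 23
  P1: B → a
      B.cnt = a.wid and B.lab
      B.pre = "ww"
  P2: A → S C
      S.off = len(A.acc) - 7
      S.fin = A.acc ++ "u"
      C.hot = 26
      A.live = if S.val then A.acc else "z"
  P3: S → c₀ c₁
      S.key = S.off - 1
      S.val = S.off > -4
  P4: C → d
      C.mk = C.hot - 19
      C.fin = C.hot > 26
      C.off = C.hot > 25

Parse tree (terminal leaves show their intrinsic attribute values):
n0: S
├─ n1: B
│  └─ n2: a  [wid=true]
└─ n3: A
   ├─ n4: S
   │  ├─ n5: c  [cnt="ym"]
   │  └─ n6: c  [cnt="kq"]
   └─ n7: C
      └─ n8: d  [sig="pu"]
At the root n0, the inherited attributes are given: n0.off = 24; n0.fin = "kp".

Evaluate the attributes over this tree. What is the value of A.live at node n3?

"z"

1. n0.off = 24  [given at root]
2. n0.fin = "kp"  [given at root]
3. n1.lab = true  [true]
4. n1.idx = 5  [5]
5. n2.wid = true  [terminal]
6. n1.cnt = true  [a.wid and B.lab]
7. n1.pre = "ww"  ["ww"]
8. n3.hot = "kkp"  ["k" ++ S.fin]
9. n3.acc = "wwq"  [B.pre ++ "q"]
10. n4.off = -4  [len(A.acc) - 7]
11. n4.fin = "wwqu"  [A.acc ++ "u"]
12. n5.cnt = "ym"  [terminal]
13. n6.cnt = "kq"  [terminal]
14. n4.key = -5  [S.off - 1]
15. n4.val = false  [S.off > -4]
16. n7.hot = 26  [26]
17. n8.sig = "pu"  [terminal]
18. n7.mk = 7  [C.hot - 19]
19. n7.fin = false  [C.hot > 26]
20. n7.off = true  [C.hot > 25]
21. n3.live = "z"  [if S.val then A.acc else "z"]
22. n0.key = 13  [S.off - 11]
23. n0.val = true  [S.off > 23]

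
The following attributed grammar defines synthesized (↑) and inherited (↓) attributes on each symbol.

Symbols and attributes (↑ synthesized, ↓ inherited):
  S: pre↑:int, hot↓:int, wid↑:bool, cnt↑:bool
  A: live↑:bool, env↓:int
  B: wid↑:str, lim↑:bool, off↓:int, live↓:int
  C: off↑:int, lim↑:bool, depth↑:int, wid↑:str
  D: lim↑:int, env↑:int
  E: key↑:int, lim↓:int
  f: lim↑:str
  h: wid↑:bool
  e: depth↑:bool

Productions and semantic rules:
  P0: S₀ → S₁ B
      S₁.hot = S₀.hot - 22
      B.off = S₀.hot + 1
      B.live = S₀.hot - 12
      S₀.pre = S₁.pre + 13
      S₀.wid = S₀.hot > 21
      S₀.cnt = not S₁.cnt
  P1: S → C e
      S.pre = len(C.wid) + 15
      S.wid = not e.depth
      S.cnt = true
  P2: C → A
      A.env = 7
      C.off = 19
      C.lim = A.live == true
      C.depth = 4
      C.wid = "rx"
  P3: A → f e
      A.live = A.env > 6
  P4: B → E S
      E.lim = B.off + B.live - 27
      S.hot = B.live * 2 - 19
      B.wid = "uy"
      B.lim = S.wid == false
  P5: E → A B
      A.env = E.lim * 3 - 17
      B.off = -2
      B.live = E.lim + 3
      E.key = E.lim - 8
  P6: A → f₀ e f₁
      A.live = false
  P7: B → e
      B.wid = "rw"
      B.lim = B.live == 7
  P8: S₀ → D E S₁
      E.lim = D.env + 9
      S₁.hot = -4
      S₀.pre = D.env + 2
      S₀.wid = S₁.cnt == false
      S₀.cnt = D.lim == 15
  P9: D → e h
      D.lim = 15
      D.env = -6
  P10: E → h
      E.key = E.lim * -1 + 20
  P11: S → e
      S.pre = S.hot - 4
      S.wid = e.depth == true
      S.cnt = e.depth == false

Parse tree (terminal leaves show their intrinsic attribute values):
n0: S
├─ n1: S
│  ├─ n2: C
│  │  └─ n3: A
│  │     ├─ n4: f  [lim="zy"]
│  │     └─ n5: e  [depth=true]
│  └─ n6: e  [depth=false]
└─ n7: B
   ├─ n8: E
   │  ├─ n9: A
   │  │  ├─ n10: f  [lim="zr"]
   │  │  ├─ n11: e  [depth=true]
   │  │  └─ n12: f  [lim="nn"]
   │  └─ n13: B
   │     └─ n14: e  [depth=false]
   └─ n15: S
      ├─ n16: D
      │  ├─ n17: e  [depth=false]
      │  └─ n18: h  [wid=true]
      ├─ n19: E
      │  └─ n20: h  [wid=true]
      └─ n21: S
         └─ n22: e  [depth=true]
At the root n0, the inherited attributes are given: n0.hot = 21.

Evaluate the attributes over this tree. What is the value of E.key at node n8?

-4

1. n0.hot = 21  [given at root]
2. n1.hot = -1  [S₀.hot - 22]
3. n3.env = 7  [7]
4. n4.lim = "zy"  [terminal]
5. n5.depth = true  [terminal]
6. n3.live = true  [A.env > 6]
7. n2.off = 19  [19]
8. n2.lim = true  [A.live == true]
9. n2.depth = 4  [4]
10. n2.wid = "rx"  ["rx"]
11. n6.depth = false  [terminal]
12. n1.pre = 17  [len(C.wid) + 15]
13. n1.wid = true  [not e.depth]
14. n1.cnt = true  [true]
15. n7.off = 22  [S₀.hot + 1]
16. n7.live = 9  [S₀.hot - 12]
17. n8.lim = 4  [B.off + B.live - 27]
18. n9.env = -5  [E.lim * 3 - 17]
19. n10.lim = "zr"  [terminal]
20. n11.depth = true  [terminal]
21. n12.lim = "nn"  [terminal]
22. n9.live = false  [false]
23. n13.off = -2  [-2]
24. n13.live = 7  [E.lim + 3]
25. n14.depth = false  [terminal]
26. n13.wid = "rw"  ["rw"]
27. n13.lim = true  [B.live == 7]
28. n8.key = -4  [E.lim - 8]
29. n15.hot = -1  [B.live * 2 - 19]
30. n17.depth = false  [terminal]
31. n18.wid = true  [terminal]
32. n16.lim = 15  [15]
33. n16.env = -6  [-6]
34. n19.lim = 3  [D.env + 9]
35. n20.wid = true  [terminal]
36. n19.key = 17  [E.lim * -1 + 20]
37. n21.hot = -4  [-4]
38. n22.depth = true  [terminal]
39. n21.pre = -8  [S.hot - 4]
40. n21.wid = true  [e.depth == true]
41. n21.cnt = false  [e.depth == false]
42. n15.pre = -4  [D.env + 2]
43. n15.wid = true  [S₁.cnt == false]
44. n15.cnt = true  [D.lim == 15]
45. n7.wid = "uy"  ["uy"]
46. n7.lim = false  [S.wid == false]
47. n0.pre = 30  [S₁.pre + 13]
48. n0.wid = false  [S₀.hot > 21]
49. n0.cnt = false  [not S₁.cnt]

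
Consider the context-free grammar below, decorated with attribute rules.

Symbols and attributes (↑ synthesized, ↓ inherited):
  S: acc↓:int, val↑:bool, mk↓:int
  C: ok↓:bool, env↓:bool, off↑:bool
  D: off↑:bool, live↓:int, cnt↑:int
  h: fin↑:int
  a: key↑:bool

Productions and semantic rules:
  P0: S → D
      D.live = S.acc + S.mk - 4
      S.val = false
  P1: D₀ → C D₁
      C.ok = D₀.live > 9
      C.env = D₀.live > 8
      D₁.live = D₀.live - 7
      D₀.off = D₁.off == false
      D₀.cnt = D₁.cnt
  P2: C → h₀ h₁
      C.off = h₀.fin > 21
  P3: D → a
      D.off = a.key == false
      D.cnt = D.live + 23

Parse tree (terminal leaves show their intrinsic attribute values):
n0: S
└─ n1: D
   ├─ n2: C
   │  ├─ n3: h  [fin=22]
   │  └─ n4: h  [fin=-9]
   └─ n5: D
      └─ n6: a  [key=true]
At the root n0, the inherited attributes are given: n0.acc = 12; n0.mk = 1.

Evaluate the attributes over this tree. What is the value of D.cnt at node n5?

25

1. n0.acc = 12  [given at root]
2. n0.mk = 1  [given at root]
3. n1.live = 9  [S.acc + S.mk - 4]
4. n2.ok = false  [D₀.live > 9]
5. n2.env = true  [D₀.live > 8]
6. n3.fin = 22  [terminal]
7. n4.fin = -9  [terminal]
8. n2.off = true  [h₀.fin > 21]
9. n5.live = 2  [D₀.live - 7]
10. n6.key = true  [terminal]
11. n5.off = false  [a.key == false]
12. n5.cnt = 25  [D.live + 23]
13. n1.off = true  [D₁.off == false]
14. n1.cnt = 25  [D₁.cnt]
15. n0.val = false  [false]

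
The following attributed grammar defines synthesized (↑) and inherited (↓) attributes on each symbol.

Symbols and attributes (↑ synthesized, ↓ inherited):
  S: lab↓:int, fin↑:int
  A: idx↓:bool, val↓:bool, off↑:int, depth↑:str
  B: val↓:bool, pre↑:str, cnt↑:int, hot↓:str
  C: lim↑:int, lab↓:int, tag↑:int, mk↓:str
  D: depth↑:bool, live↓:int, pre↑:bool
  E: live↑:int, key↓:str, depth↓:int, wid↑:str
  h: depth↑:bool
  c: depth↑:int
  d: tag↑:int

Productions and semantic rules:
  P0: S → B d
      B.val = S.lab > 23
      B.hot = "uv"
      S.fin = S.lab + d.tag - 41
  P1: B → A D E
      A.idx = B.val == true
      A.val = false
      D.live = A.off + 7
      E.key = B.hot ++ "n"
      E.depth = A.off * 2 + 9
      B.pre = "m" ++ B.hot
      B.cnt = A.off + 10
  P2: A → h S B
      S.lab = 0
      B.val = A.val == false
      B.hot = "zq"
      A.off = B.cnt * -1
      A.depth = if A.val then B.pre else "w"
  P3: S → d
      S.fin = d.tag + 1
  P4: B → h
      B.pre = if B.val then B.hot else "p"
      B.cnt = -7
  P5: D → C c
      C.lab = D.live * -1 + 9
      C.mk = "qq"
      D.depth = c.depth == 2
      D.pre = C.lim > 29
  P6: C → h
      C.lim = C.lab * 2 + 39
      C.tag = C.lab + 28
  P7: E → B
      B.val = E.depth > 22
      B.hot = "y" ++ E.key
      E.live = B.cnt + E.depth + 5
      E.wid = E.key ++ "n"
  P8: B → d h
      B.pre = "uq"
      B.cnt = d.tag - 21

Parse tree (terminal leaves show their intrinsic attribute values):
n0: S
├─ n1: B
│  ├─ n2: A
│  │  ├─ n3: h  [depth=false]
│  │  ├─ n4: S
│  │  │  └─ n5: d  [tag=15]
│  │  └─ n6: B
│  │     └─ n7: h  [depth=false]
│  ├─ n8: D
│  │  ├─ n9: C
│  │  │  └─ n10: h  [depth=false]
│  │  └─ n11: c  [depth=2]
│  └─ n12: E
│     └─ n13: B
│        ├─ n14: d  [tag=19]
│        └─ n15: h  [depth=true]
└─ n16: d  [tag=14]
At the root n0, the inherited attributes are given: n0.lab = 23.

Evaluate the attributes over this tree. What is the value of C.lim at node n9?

1. n0.lab = 23  [given at root]
2. n1.val = false  [S.lab > 23]
3. n1.hot = "uv"  ["uv"]
4. n2.idx = false  [B.val == true]
5. n2.val = false  [false]
6. n3.depth = false  [terminal]
7. n4.lab = 0  [0]
8. n5.tag = 15  [terminal]
9. n4.fin = 16  [d.tag + 1]
10. n6.val = true  [A.val == false]
11. n6.hot = "zq"  ["zq"]
12. n7.depth = false  [terminal]
13. n6.pre = "zq"  [if B.val then B.hot else "p"]
14. n6.cnt = -7  [-7]
15. n2.off = 7  [B.cnt * -1]
16. n2.depth = "w"  [if A.val then B.pre else "w"]
17. n8.live = 14  [A.off + 7]
18. n9.lab = -5  [D.live * -1 + 9]
19. n9.mk = "qq"  ["qq"]
20. n10.depth = false  [terminal]
21. n9.lim = 29  [C.lab * 2 + 39]
22. n9.tag = 23  [C.lab + 28]
23. n11.depth = 2  [terminal]
24. n8.depth = true  [c.depth == 2]
25. n8.pre = false  [C.lim > 29]
26. n12.key = "uvn"  [B.hot ++ "n"]
27. n12.depth = 23  [A.off * 2 + 9]
28. n13.val = true  [E.depth > 22]
29. n13.hot = "yuvn"  ["y" ++ E.key]
30. n14.tag = 19  [terminal]
31. n15.depth = true  [terminal]
32. n13.pre = "uq"  ["uq"]
33. n13.cnt = -2  [d.tag - 21]
34. n12.live = 26  [B.cnt + E.depth + 5]
35. n12.wid = "uvnn"  [E.key ++ "n"]
36. n1.pre = "muv"  ["m" ++ B.hot]
37. n1.cnt = 17  [A.off + 10]
38. n16.tag = 14  [terminal]
39. n0.fin = -4  [S.lab + d.tag - 41]

29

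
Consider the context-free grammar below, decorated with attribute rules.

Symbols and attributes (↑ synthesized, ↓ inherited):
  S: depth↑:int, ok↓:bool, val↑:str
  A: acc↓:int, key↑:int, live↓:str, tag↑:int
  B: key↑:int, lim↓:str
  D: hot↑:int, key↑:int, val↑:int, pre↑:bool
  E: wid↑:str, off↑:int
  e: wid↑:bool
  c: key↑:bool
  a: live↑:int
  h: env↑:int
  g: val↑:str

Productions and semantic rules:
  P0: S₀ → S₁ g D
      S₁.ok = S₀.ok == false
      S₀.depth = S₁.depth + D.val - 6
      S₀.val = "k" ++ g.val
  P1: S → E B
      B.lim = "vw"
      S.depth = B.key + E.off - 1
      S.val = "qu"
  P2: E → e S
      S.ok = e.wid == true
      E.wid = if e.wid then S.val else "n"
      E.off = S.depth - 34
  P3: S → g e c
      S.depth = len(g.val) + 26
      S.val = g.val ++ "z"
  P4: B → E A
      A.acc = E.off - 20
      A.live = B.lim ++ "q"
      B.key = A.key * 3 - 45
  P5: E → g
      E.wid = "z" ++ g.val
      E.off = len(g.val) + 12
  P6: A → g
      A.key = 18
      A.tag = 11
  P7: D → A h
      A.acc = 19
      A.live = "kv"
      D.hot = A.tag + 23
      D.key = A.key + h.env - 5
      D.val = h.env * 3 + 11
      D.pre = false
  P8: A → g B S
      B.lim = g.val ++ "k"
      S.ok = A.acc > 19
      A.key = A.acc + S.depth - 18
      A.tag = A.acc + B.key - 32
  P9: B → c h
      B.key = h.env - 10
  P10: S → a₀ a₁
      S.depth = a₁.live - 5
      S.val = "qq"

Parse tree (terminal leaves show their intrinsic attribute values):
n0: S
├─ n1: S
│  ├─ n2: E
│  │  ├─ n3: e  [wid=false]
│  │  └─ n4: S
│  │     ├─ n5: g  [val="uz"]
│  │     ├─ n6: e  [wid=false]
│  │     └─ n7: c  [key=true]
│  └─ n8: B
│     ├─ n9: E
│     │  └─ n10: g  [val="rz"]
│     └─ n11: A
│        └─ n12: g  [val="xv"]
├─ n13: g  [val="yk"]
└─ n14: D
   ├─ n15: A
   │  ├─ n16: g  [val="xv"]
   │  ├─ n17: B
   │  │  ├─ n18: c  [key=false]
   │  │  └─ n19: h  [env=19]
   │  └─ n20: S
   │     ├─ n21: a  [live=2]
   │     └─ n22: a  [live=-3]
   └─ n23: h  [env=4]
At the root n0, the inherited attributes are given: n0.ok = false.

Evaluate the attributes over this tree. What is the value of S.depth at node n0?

1. n0.ok = false  [given at root]
2. n1.ok = true  [S₀.ok == false]
3. n3.wid = false  [terminal]
4. n4.ok = false  [e.wid == true]
5. n5.val = "uz"  [terminal]
6. n6.wid = false  [terminal]
7. n7.key = true  [terminal]
8. n4.depth = 28  [len(g.val) + 26]
9. n4.val = "uzz"  [g.val ++ "z"]
10. n2.wid = "n"  [if e.wid then S.val else "n"]
11. n2.off = -6  [S.depth - 34]
12. n8.lim = "vw"  ["vw"]
13. n10.val = "rz"  [terminal]
14. n9.wid = "zrz"  ["z" ++ g.val]
15. n9.off = 14  [len(g.val) + 12]
16. n11.acc = -6  [E.off - 20]
17. n11.live = "vwq"  [B.lim ++ "q"]
18. n12.val = "xv"  [terminal]
19. n11.key = 18  [18]
20. n11.tag = 11  [11]
21. n8.key = 9  [A.key * 3 - 45]
22. n1.depth = 2  [B.key + E.off - 1]
23. n1.val = "qu"  ["qu"]
24. n13.val = "yk"  [terminal]
25. n15.acc = 19  [19]
26. n15.live = "kv"  ["kv"]
27. n16.val = "xv"  [terminal]
28. n17.lim = "xvk"  [g.val ++ "k"]
29. n18.key = false  [terminal]
30. n19.env = 19  [terminal]
31. n17.key = 9  [h.env - 10]
32. n20.ok = false  [A.acc > 19]
33. n21.live = 2  [terminal]
34. n22.live = -3  [terminal]
35. n20.depth = -8  [a₁.live - 5]
36. n20.val = "qq"  ["qq"]
37. n15.key = -7  [A.acc + S.depth - 18]
38. n15.tag = -4  [A.acc + B.key - 32]
39. n23.env = 4  [terminal]
40. n14.hot = 19  [A.tag + 23]
41. n14.key = -8  [A.key + h.env - 5]
42. n14.val = 23  [h.env * 3 + 11]
43. n14.pre = false  [false]
44. n0.depth = 19  [S₁.depth + D.val - 6]
45. n0.val = "kyk"  ["k" ++ g.val]

19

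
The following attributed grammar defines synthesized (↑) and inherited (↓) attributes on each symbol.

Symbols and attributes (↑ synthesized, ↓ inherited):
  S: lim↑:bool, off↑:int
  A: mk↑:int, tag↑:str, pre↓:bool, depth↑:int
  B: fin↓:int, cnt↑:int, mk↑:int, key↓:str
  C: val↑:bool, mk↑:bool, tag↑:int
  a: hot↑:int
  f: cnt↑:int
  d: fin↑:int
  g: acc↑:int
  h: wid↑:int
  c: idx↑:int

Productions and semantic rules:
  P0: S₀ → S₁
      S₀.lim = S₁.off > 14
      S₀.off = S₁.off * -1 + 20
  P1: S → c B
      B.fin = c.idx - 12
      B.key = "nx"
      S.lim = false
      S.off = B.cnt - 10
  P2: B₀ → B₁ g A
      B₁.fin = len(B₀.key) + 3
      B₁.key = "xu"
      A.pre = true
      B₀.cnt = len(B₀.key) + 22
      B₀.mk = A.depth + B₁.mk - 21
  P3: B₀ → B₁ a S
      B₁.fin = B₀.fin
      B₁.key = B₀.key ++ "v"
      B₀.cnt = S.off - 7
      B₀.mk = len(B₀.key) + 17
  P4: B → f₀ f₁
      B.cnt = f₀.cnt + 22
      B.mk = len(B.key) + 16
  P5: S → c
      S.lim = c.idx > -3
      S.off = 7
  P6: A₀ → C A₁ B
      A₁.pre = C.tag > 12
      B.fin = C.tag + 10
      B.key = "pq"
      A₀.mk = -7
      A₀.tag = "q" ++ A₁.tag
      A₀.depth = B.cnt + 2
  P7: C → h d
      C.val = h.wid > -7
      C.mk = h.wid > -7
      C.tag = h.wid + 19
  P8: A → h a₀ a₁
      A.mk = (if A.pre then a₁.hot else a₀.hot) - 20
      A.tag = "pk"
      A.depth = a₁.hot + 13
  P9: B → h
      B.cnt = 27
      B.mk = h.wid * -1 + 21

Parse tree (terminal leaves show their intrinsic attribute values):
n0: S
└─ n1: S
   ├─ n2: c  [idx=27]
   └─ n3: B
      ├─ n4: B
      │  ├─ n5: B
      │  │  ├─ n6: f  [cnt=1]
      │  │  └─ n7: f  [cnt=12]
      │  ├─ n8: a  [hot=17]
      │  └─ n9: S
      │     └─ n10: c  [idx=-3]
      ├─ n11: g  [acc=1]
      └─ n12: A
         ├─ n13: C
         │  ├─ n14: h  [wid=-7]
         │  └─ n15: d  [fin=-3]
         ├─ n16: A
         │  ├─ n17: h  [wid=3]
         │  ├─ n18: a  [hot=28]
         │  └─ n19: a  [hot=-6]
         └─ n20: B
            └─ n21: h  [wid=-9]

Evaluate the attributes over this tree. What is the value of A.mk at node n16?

1. n2.idx = 27  [terminal]
2. n3.fin = 15  [c.idx - 12]
3. n3.key = "nx"  ["nx"]
4. n4.fin = 5  [len(B₀.key) + 3]
5. n4.key = "xu"  ["xu"]
6. n5.fin = 5  [B₀.fin]
7. n5.key = "xuv"  [B₀.key ++ "v"]
8. n6.cnt = 1  [terminal]
9. n7.cnt = 12  [terminal]
10. n5.cnt = 23  [f₀.cnt + 22]
11. n5.mk = 19  [len(B.key) + 16]
12. n8.hot = 17  [terminal]
13. n10.idx = -3  [terminal]
14. n9.lim = false  [c.idx > -3]
15. n9.off = 7  [7]
16. n4.cnt = 0  [S.off - 7]
17. n4.mk = 19  [len(B₀.key) + 17]
18. n11.acc = 1  [terminal]
19. n12.pre = true  [true]
20. n14.wid = -7  [terminal]
21. n15.fin = -3  [terminal]
22. n13.val = false  [h.wid > -7]
23. n13.mk = false  [h.wid > -7]
24. n13.tag = 12  [h.wid + 19]
25. n16.pre = false  [C.tag > 12]
26. n17.wid = 3  [terminal]
27. n18.hot = 28  [terminal]
28. n19.hot = -6  [terminal]
29. n16.mk = 8  [(if A.pre then a₁.hot else a₀.hot) - 20]
30. n16.tag = "pk"  ["pk"]
31. n16.depth = 7  [a₁.hot + 13]
32. n20.fin = 22  [C.tag + 10]
33. n20.key = "pq"  ["pq"]
34. n21.wid = -9  [terminal]
35. n20.cnt = 27  [27]
36. n20.mk = 30  [h.wid * -1 + 21]
37. n12.mk = -7  [-7]
38. n12.tag = "qpk"  ["q" ++ A₁.tag]
39. n12.depth = 29  [B.cnt + 2]
40. n3.cnt = 24  [len(B₀.key) + 22]
41. n3.mk = 27  [A.depth + B₁.mk - 21]
42. n1.lim = false  [false]
43. n1.off = 14  [B.cnt - 10]
44. n0.lim = false  [S₁.off > 14]
45. n0.off = 6  [S₁.off * -1 + 20]

8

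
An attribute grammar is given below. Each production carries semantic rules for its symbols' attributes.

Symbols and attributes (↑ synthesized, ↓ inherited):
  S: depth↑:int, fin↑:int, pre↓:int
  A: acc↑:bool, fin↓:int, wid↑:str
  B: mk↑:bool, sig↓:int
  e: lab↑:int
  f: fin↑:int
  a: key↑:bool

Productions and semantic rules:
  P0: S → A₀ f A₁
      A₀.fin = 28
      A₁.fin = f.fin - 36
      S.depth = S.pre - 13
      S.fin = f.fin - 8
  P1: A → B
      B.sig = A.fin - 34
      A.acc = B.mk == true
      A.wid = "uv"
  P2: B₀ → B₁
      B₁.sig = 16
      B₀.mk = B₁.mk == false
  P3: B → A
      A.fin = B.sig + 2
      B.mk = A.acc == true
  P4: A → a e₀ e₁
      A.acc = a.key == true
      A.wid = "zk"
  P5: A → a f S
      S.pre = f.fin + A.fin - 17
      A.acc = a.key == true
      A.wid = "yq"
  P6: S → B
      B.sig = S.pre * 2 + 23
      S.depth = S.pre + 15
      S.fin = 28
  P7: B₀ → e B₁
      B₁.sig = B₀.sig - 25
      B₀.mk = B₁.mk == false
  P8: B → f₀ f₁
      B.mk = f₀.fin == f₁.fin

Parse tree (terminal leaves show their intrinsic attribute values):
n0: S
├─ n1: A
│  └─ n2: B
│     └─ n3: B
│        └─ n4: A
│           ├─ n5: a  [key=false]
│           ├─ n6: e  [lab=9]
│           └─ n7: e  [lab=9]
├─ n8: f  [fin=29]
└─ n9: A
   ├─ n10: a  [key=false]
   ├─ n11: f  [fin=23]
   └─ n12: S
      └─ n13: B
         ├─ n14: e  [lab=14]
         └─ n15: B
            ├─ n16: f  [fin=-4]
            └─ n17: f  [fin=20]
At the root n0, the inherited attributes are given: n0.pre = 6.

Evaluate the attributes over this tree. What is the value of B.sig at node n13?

1. n0.pre = 6  [given at root]
2. n1.fin = 28  [28]
3. n2.sig = -6  [A.fin - 34]
4. n3.sig = 16  [16]
5. n4.fin = 18  [B.sig + 2]
6. n5.key = false  [terminal]
7. n6.lab = 9  [terminal]
8. n7.lab = 9  [terminal]
9. n4.acc = false  [a.key == true]
10. n4.wid = "zk"  ["zk"]
11. n3.mk = false  [A.acc == true]
12. n2.mk = true  [B₁.mk == false]
13. n1.acc = true  [B.mk == true]
14. n1.wid = "uv"  ["uv"]
15. n8.fin = 29  [terminal]
16. n9.fin = -7  [f.fin - 36]
17. n10.key = false  [terminal]
18. n11.fin = 23  [terminal]
19. n12.pre = -1  [f.fin + A.fin - 17]
20. n13.sig = 21  [S.pre * 2 + 23]
21. n14.lab = 14  [terminal]
22. n15.sig = -4  [B₀.sig - 25]
23. n16.fin = -4  [terminal]
24. n17.fin = 20  [terminal]
25. n15.mk = false  [f₀.fin == f₁.fin]
26. n13.mk = true  [B₁.mk == false]
27. n12.depth = 14  [S.pre + 15]
28. n12.fin = 28  [28]
29. n9.acc = false  [a.key == true]
30. n9.wid = "yq"  ["yq"]
31. n0.depth = -7  [S.pre - 13]
32. n0.fin = 21  [f.fin - 8]

21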